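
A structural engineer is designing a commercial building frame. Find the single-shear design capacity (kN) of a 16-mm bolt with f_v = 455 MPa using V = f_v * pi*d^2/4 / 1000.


A = pi * d^2 / 4 = pi * 16^2 / 4 = 201.0619 mm^2
V = f_v * A / 1000 = 455 * 201.0619 / 1000
= 91.4832 kN

91.4832 kN


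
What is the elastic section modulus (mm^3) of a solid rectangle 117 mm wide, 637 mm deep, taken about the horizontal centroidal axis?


S = b * h^2 / 6
= 117 * 637^2 / 6
= 117 * 405769 / 6
= 7912495.5 mm^3

7912495.5 mm^3


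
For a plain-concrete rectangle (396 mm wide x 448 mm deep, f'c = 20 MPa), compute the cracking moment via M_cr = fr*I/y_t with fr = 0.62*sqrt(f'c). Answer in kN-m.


fr = 0.62 * sqrt(20) = 0.62 * 4.4721 = 2.7727 MPa
I = 396 * 448^3 / 12 = 2967207936.0 mm^4
y_t = 224.0 mm
M_cr = fr * I / y_t = 2.7727 * 2967207936.0 / 224.0 N-mm
= 36.7288 kN-m

36.7288 kN-m


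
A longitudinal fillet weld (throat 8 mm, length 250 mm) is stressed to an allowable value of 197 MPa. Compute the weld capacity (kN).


Strength = throat * length * allowable stress
= 8 * 250 * 197 N
= 394000 N
= 394.0 kN

394.0 kN


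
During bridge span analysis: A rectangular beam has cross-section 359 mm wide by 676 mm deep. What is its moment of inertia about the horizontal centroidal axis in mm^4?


I = b * h^3 / 12
= 359 * 676^3 / 12
= 359 * 308915776 / 12
= 9241730298.67 mm^4

9241730298.67 mm^4


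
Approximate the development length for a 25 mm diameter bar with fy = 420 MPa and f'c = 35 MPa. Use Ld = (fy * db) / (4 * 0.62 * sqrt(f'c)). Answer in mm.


Ld = (fy * db) / (4 * 0.62 * sqrt(f'c))
= (420 * 25) / (4 * 0.62 * sqrt(35))
= 10500 / 14.6719
= 715.65 mm

715.65 mm


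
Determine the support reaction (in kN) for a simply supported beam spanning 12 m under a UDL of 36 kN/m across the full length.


Total load = w * L = 36 * 12 = 432 kN
By symmetry, each reaction R = total / 2 = 432 / 2 = 216.0 kN

216.0 kN


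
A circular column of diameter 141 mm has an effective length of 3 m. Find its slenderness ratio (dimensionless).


Radius of gyration r = d / 4 = 141 / 4 = 35.25 mm
L_eff = 3000.0 mm
Slenderness ratio = L / r = 3000.0 / 35.25 = 85.11 (dimensionless)

85.11 (dimensionless)


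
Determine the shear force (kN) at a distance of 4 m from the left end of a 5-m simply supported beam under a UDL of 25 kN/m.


R_A = w * L / 2 = 25 * 5 / 2 = 62.5 kN
V(x) = R_A - w * x = 62.5 - 25 * 4
= -37.5 kN

-37.5 kN


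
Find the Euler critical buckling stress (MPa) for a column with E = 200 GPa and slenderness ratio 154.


sigma_cr = pi^2 * E / lambda^2
= 9.8696 * 200000.0 / 154^2
= 9.8696 * 200000.0 / 23716
= 83.2316 MPa

83.2316 MPa


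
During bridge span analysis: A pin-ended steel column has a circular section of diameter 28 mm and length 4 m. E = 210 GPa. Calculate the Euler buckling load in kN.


I = pi * d^4 / 64 = 30171.86 mm^4
L = 4000.0 mm
P_cr = pi^2 * E * I / L^2
= 9.8696 * 210000.0 * 30171.86 / 4000.0^2
= 3908.42 N = 3.9084 kN

3.9084 kN


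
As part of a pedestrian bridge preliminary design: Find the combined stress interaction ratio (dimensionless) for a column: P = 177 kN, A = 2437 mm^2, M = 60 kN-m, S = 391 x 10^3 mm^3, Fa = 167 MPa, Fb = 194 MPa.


f_a = P / A = 177000.0 / 2437 = 72.6303 MPa
f_b = M / S = 60000000.0 / 391000.0 = 153.4527 MPa
Ratio = f_a / Fa + f_b / Fb
= 72.6303 / 167 + 153.4527 / 194
= 1.2259 (dimensionless)

1.2259 (dimensionless)


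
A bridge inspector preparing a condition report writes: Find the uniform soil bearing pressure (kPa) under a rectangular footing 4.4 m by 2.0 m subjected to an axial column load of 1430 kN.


A = 4.4 * 2.0 = 8.8 m^2
q = P / A = 1430 / 8.8
= 162.5 kPa

162.5 kPa


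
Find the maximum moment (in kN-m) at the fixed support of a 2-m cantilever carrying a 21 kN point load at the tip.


For a cantilever with a point load at the free end:
M_max = P * L = 21 * 2 = 42 kN-m

42 kN-m


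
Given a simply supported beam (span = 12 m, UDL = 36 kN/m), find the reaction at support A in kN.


Total load = w * L = 36 * 12 = 432 kN
By symmetry, each reaction R = total / 2 = 432 / 2 = 216.0 kN

216.0 kN


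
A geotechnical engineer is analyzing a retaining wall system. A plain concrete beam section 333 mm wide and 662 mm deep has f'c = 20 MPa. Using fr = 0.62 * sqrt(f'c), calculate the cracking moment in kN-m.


fr = 0.62 * sqrt(20) = 0.62 * 4.4721 = 2.7727 MPa
I = 333 * 662^3 / 12 = 8050761402.0 mm^4
y_t = 331.0 mm
M_cr = fr * I / y_t = 2.7727 * 8050761402.0 / 331.0 N-mm
= 67.4397 kN-m

67.4397 kN-m


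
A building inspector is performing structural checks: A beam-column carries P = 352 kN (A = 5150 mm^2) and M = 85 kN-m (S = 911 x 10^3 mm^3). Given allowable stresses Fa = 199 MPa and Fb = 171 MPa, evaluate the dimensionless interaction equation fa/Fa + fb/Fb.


f_a = P / A = 352000.0 / 5150 = 68.3495 MPa
f_b = M / S = 85000000.0 / 911000.0 = 93.3041 MPa
Ratio = f_a / Fa + f_b / Fb
= 68.3495 / 199 + 93.3041 / 171
= 0.8891 (dimensionless)

0.8891 (dimensionless)


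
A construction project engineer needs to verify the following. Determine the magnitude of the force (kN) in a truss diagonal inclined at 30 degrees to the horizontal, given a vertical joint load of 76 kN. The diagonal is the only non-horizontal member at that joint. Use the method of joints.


At the joint, only the diagonal has a vertical component, so vertical equilibrium gives:
F * sin(30) = 76
F = 76 / sin(30)
= 76 / 0.5
= 152.0 kN

152.0 kN


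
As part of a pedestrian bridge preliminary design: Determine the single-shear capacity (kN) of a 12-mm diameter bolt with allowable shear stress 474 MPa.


A = pi * d^2 / 4 = pi * 12^2 / 4 = 113.0973 mm^2
V = f_v * A / 1000 = 474 * 113.0973 / 1000
= 53.6081 kN

53.6081 kN


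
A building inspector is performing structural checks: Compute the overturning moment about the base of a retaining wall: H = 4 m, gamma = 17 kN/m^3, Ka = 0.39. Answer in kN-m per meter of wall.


Pa = 0.5 * Ka * gamma * H^2
= 0.5 * 0.39 * 17 * 4^2
= 53.04 kN/m
Arm = H / 3 = 4 / 3 = 1.3333 m
Mo = Pa * arm = Pa * H / 3 = 53.04 * 4 / 3 = 70.72 kN-m/m

70.72 kN-m/m


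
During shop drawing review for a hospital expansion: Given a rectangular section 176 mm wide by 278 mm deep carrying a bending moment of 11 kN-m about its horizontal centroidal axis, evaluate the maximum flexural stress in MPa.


I = b * h^3 / 12 = 176 * 278^3 / 12 = 315112629.33 mm^4
y = h / 2 = 278 / 2 = 139.0 mm
M = 11 kN-m = 11000000.0 N-mm
sigma = M * y / I = 11000000.0 * 139.0 / 315112629.33
= 4.85 MPa

4.85 MPa


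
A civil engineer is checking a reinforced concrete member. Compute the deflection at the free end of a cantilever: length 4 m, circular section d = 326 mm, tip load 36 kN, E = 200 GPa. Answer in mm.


I = pi * d^4 / 64 = pi * 326^4 / 64 = 554421800.61 mm^4
L = 4000.0 mm, P = 36000.0 N, E = 200000.0 MPa
delta = P * L^3 / (3 * E * I)
= 36000.0 * 4000.0^3 / (3 * 200000.0 * 554421800.61)
= 6.9261 mm

6.9261 mm


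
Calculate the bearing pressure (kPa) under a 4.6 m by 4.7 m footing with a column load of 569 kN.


A = 4.6 * 4.7 = 21.62 m^2
q = P / A = 569 / 21.62
= 26.3182 kPa

26.3182 kPa


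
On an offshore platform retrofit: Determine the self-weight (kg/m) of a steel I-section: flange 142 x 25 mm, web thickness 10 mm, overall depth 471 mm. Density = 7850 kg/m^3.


A_flanges = 2 * 142 * 25 = 7100 mm^2
A_web = (471 - 2 * 25) * 10 = 4210 mm^2
A_total = 7100 + 4210 = 11310 mm^2 = 0.011310 m^2
Weight = rho * A = 7850 * 0.011310 = 88.7835 kg/m

88.7835 kg/m


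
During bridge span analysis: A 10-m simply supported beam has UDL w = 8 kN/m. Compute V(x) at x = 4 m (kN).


R_A = w * L / 2 = 8 * 10 / 2 = 40.0 kN
V(x) = R_A - w * x = 40.0 - 8 * 4
= 8.0 kN

8.0 kN


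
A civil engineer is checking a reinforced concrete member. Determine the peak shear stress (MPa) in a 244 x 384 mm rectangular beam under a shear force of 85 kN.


A = b * h = 244 * 384 = 93696 mm^2
V = 85 kN = 85000.0 N
tau_max = 1.5 * V / A = 1.5 * 85000.0 / 93696
= 1.3608 MPa

1.3608 MPa


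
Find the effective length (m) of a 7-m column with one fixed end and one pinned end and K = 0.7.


L_eff = K * L
= 0.7 * 7
= 4.9 m

4.9 m


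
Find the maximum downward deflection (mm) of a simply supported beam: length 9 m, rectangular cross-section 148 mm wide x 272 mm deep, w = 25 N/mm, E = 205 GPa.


I = 148 * 272^3 / 12 = 248191658.67 mm^4
L = 9000.0 mm, w = 25 N/mm, E = 205000.0 MPa
delta = 5 * w * L^4 / (384 * E * I)
= 5 * 25 * 9000.0^4 / (384 * 205000.0 * 248191658.67)
= 41.9767 mm

41.9767 mm


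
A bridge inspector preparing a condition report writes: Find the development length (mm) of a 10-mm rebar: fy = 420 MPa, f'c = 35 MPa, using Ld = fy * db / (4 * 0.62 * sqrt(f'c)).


Ld = (fy * db) / (4 * 0.62 * sqrt(f'c))
= (420 * 10) / (4 * 0.62 * sqrt(35))
= 4200 / 14.6719
= 286.26 mm

286.26 mm


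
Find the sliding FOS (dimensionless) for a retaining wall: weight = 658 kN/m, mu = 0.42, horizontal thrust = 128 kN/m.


Resisting force = mu * W = 0.42 * 658 = 276.36 kN/m
FOS = Resisting / Driving = 276.36 / 128
= 2.1591 (dimensionless)

2.1591 (dimensionless)


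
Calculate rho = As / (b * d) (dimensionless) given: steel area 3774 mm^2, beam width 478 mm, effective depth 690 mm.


rho = As / (b * d)
= 3774 / (478 * 690)
= 3774 / 329820
= 0.011443 (dimensionless)

0.011443 (dimensionless)


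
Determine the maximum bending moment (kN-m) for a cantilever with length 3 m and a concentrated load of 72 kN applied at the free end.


For a cantilever with a point load at the free end:
M_max = P * L = 72 * 3 = 216 kN-m

216 kN-m


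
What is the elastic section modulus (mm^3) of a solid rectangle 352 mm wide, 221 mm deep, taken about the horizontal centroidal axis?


S = b * h^2 / 6
= 352 * 221^2 / 6
= 352 * 48841 / 6
= 2865338.67 mm^3

2865338.67 mm^3


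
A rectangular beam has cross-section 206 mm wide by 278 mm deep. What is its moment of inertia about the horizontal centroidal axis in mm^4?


I = b * h^3 / 12
= 206 * 278^3 / 12
= 206 * 21484952 / 12
= 368825009.33 mm^4

368825009.33 mm^4


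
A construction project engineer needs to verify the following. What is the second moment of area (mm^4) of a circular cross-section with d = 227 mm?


r = d / 2 = 227 / 2 = 113.5 mm
I = pi * r^4 / 4 = pi * 113.5^4 / 4
= 130338682.73 mm^4

130338682.73 mm^4


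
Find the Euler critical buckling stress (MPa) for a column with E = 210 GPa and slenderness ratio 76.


sigma_cr = pi^2 * E / lambda^2
= 9.8696 * 210000.0 / 76^2
= 9.8696 * 210000.0 / 5776
= 358.8326 MPa

358.8326 MPa


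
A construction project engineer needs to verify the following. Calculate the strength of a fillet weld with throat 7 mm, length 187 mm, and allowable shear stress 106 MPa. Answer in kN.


Strength = throat * length * allowable stress
= 7 * 187 * 106 N
= 138754 N
= 138.75 kN

138.75 kN


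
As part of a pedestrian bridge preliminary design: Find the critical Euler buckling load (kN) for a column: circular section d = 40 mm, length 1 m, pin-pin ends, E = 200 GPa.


I = pi * d^4 / 64 = 125663.71 mm^4
L = 1000.0 mm
P_cr = pi^2 * E * I / L^2
= 9.8696 * 200000.0 * 125663.71 / 1000.0^2
= 248050.21 N = 248.0502 kN

248.0502 kN


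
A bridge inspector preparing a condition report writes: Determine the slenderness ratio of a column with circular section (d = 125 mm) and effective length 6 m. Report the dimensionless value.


Radius of gyration r = d / 4 = 125 / 4 = 31.25 mm
L_eff = 6000.0 mm
Slenderness ratio = L / r = 6000.0 / 31.25 = 192.0 (dimensionless)

192.0 (dimensionless)


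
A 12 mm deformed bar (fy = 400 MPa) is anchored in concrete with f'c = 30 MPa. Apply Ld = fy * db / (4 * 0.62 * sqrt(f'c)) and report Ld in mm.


Ld = (fy * db) / (4 * 0.62 * sqrt(f'c))
= (400 * 12) / (4 * 0.62 * sqrt(30))
= 4800 / 13.5835
= 353.37 mm

353.37 mm


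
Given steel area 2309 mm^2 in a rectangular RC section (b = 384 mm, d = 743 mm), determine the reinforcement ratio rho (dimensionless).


rho = As / (b * d)
= 2309 / (384 * 743)
= 2309 / 285312
= 0.008093 (dimensionless)

0.008093 (dimensionless)


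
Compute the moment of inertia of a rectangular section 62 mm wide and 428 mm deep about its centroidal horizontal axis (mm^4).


I = b * h^3 / 12
= 62 * 428^3 / 12
= 62 * 78402752 / 12
= 405080885.33 mm^4

405080885.33 mm^4


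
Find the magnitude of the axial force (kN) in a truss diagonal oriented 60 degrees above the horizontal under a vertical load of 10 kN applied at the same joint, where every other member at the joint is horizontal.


At the joint, only the diagonal has a vertical component, so vertical equilibrium gives:
F * sin(60) = 10
F = 10 / sin(60)
= 10 / 0.866025
= 11.55 kN

11.55 kN


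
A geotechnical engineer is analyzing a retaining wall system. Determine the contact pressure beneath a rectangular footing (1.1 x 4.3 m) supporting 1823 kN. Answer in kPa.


A = 1.1 * 4.3 = 4.73 m^2
q = P / A = 1823 / 4.73
= 385.4123 kPa

385.4123 kPa


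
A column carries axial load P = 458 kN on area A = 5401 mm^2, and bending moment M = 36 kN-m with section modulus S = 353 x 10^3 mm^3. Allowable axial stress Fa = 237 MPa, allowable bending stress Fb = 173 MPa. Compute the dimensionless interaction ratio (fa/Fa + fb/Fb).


f_a = P / A = 458000.0 / 5401 = 84.7991 MPa
f_b = M / S = 36000000.0 / 353000.0 = 101.983 MPa
Ratio = f_a / Fa + f_b / Fb
= 84.7991 / 237 + 101.983 / 173
= 0.9473 (dimensionless)

0.9473 (dimensionless)


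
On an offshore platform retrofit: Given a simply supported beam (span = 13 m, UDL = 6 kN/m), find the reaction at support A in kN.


Total load = w * L = 6 * 13 = 78 kN
By symmetry, each reaction R = total / 2 = 78 / 2 = 39.0 kN

39.0 kN


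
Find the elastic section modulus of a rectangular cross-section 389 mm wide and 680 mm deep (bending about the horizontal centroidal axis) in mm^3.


S = b * h^2 / 6
= 389 * 680^2 / 6
= 389 * 462400 / 6
= 29978933.33 mm^3

29978933.33 mm^3


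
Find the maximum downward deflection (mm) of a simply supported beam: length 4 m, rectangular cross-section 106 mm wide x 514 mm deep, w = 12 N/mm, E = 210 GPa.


I = 106 * 514^3 / 12 = 1199537905.33 mm^4
L = 4000.0 mm, w = 12 N/mm, E = 210000.0 MPa
delta = 5 * w * L^4 / (384 * E * I)
= 5 * 12 * 4000.0^4 / (384 * 210000.0 * 1199537905.33)
= 0.1588 mm

0.1588 mm


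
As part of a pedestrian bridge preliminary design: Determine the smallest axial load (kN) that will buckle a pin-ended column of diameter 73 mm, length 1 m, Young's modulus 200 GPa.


I = pi * d^4 / 64 = 1393995.4 mm^4
L = 1000.0 mm
P_cr = pi^2 * E * I / L^2
= 9.8696 * 200000.0 * 1393995.4 / 1000.0^2
= 2751636.62 N = 2751.6366 kN

2751.6366 kN


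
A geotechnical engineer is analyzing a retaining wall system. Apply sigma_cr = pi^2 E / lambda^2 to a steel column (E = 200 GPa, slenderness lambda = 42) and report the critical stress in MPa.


sigma_cr = pi^2 * E / lambda^2
= 9.8696 * 200000.0 / 42^2
= 9.8696 * 200000.0 / 1764
= 1119.0028 MPa

1119.0028 MPa


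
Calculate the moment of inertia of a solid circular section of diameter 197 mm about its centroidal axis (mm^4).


r = d / 2 = 197 / 2 = 98.5 mm
I = pi * r^4 / 4 = pi * 98.5^4 / 4
= 73932399.8 mm^4

73932399.8 mm^4


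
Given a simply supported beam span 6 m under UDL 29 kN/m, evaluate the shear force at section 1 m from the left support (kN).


R_A = w * L / 2 = 29 * 6 / 2 = 87.0 kN
V(x) = R_A - w * x = 87.0 - 29 * 1
= 58.0 kN

58.0 kN


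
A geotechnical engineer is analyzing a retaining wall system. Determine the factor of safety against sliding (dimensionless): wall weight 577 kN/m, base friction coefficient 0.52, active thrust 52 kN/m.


Resisting force = mu * W = 0.52 * 577 = 300.04 kN/m
FOS = Resisting / Driving = 300.04 / 52
= 5.77 (dimensionless)

5.77 (dimensionless)


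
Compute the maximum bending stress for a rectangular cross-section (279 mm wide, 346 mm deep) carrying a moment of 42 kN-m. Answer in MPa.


I = b * h^3 / 12 = 279 * 346^3 / 12 = 963055362.0 mm^4
y = h / 2 = 346 / 2 = 173.0 mm
M = 42 kN-m = 42000000.0 N-mm
sigma = M * y / I = 42000000.0 * 173.0 / 963055362.0
= 7.54 MPa

7.54 MPa


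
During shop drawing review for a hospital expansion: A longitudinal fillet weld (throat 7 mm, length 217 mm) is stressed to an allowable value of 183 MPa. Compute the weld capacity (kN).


Strength = throat * length * allowable stress
= 7 * 217 * 183 N
= 277977 N
= 277.98 kN

277.98 kN


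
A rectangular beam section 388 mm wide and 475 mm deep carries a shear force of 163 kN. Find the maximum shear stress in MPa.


A = b * h = 388 * 475 = 184300 mm^2
V = 163 kN = 163000.0 N
tau_max = 1.5 * V / A = 1.5 * 163000.0 / 184300
= 1.3266 MPa

1.3266 MPa


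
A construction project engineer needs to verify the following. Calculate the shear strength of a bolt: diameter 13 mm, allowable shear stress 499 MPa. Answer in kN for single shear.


A = pi * d^2 / 4 = pi * 13^2 / 4 = 132.7323 mm^2
V = f_v * A / 1000 = 499 * 132.7323 / 1000
= 66.2334 kN

66.2334 kN


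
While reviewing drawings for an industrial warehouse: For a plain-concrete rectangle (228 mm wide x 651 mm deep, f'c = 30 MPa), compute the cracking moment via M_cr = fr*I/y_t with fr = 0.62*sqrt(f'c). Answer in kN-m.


fr = 0.62 * sqrt(30) = 0.62 * 5.4772 = 3.3959 MPa
I = 228 * 651^3 / 12 = 5241994569.0 mm^4
y_t = 325.5 mm
M_cr = fr * I / y_t = 3.3959 * 5241994569.0 / 325.5 N-mm
= 54.6887 kN-m

54.6887 kN-m


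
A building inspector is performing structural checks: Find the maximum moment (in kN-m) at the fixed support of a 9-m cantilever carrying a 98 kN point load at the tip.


For a cantilever with a point load at the free end:
M_max = P * L = 98 * 9 = 882 kN-m

882 kN-m


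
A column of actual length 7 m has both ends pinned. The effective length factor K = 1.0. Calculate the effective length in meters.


L_eff = K * L
= 1.0 * 7
= 7.0 m

7.0 m


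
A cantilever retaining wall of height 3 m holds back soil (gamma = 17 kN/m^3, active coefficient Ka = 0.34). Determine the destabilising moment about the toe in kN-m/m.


Pa = 0.5 * Ka * gamma * H^2
= 0.5 * 0.34 * 17 * 3^2
= 26.01 kN/m
Arm = H / 3 = 3 / 3 = 1.0 m
Mo = Pa * arm = Pa * H / 3 = 26.01 * 3 / 3 = 26.01 kN-m/m

26.01 kN-m/m


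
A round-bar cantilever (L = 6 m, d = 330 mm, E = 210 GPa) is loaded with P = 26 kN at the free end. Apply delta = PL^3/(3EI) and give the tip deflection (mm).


I = pi * d^4 / 64 = pi * 330^4 / 64 = 582137609.58 mm^4
L = 6000.0 mm, P = 26000.0 N, E = 210000.0 MPa
delta = P * L^3 / (3 * E * I)
= 26000.0 * 6000.0^3 / (3 * 210000.0 * 582137609.58)
= 15.313 mm

15.313 mm


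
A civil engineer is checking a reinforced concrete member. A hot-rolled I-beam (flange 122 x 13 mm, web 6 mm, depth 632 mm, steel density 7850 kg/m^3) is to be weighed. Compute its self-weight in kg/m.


A_flanges = 2 * 122 * 13 = 3172 mm^2
A_web = (632 - 2 * 13) * 6 = 3636 mm^2
A_total = 3172 + 3636 = 6808 mm^2 = 0.006808 m^2
Weight = rho * A = 7850 * 0.006808 = 53.4428 kg/m

53.4428 kg/m


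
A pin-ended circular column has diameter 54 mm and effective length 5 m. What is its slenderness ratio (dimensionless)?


Radius of gyration r = d / 4 = 54 / 4 = 13.5 mm
L_eff = 5000.0 mm
Slenderness ratio = L / r = 5000.0 / 13.5 = 370.37 (dimensionless)

370.37 (dimensionless)


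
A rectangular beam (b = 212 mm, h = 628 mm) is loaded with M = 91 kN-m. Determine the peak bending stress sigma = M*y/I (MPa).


I = b * h^3 / 12 = 212 * 628^3 / 12 = 4375559018.67 mm^4
y = h / 2 = 628 / 2 = 314.0 mm
M = 91 kN-m = 91000000.0 N-mm
sigma = M * y / I = 91000000.0 * 314.0 / 4375559018.67
= 6.53 MPa

6.53 MPa


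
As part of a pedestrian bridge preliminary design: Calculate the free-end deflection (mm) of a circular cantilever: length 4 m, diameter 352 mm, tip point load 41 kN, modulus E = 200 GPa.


I = pi * d^4 / 64 = pi * 352^4 / 64 = 753599414.95 mm^4
L = 4000.0 mm, P = 41000.0 N, E = 200000.0 MPa
delta = P * L^3 / (3 * E * I)
= 41000.0 * 4000.0^3 / (3 * 200000.0 * 753599414.95)
= 5.8033 mm

5.8033 mm


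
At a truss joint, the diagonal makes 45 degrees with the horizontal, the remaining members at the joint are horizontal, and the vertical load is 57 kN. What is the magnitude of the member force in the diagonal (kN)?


At the joint, only the diagonal has a vertical component, so vertical equilibrium gives:
F * sin(45) = 57
F = 57 / sin(45)
= 57 / 0.707107
= 80.61 kN

80.61 kN


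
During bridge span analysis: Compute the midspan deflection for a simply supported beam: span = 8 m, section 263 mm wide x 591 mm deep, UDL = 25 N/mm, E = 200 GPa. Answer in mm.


I = 263 * 591^3 / 12 = 4524149472.75 mm^4
L = 8000.0 mm, w = 25 N/mm, E = 200000.0 MPa
delta = 5 * w * L^4 / (384 * E * I)
= 5 * 25 * 8000.0^4 / (384 * 200000.0 * 4524149472.75)
= 1.4736 mm

1.4736 mm


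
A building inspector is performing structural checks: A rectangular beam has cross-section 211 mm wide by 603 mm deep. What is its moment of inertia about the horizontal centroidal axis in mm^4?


I = b * h^3 / 12
= 211 * 603^3 / 12
= 211 * 219256227 / 12
= 3855255324.75 mm^4

3855255324.75 mm^4


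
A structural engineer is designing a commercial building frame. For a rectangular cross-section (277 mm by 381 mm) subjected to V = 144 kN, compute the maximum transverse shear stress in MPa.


A = b * h = 277 * 381 = 105537 mm^2
V = 144 kN = 144000.0 N
tau_max = 1.5 * V / A = 1.5 * 144000.0 / 105537
= 2.0467 MPa

2.0467 MPa


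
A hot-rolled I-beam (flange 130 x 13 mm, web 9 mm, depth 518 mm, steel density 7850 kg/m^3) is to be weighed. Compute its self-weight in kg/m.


A_flanges = 2 * 130 * 13 = 3380 mm^2
A_web = (518 - 2 * 13) * 9 = 4428 mm^2
A_total = 3380 + 4428 = 7808 mm^2 = 0.007808 m^2
Weight = rho * A = 7850 * 0.007808 = 61.2928 kg/m

61.2928 kg/m


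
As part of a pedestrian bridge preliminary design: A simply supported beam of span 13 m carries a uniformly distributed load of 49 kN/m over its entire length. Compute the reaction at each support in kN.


Total load = w * L = 49 * 13 = 637 kN
By symmetry, each reaction R = total / 2 = 637 / 2 = 318.5 kN

318.5 kN


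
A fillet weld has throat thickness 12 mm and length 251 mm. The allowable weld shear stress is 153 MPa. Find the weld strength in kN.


Strength = throat * length * allowable stress
= 12 * 251 * 153 N
= 460836 N
= 460.84 kN

460.84 kN


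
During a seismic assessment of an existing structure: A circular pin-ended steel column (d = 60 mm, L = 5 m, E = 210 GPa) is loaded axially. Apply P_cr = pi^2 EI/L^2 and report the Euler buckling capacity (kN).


I = pi * d^4 / 64 = 636172.51 mm^4
L = 5000.0 mm
P_cr = pi^2 * E * I / L^2
= 9.8696 * 210000.0 * 636172.51 / 5000.0^2
= 52741.68 N = 52.7417 kN

52.7417 kN


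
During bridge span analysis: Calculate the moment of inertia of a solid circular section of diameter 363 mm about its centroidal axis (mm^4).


r = d / 2 = 363 / 2 = 181.5 mm
I = pi * r^4 / 4 = pi * 181.5^4 / 4
= 852307674.19 mm^4

852307674.19 mm^4


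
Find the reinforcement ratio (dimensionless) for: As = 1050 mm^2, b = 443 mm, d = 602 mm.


rho = As / (b * d)
= 1050 / (443 * 602)
= 1050 / 266686
= 0.003937 (dimensionless)

0.003937 (dimensionless)


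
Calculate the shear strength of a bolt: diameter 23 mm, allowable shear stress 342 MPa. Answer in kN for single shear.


A = pi * d^2 / 4 = pi * 23^2 / 4 = 415.4756 mm^2
V = f_v * A / 1000 = 342 * 415.4756 / 1000
= 142.0927 kN

142.0927 kN


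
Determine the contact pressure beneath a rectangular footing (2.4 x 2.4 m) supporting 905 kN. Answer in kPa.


A = 2.4 * 2.4 = 5.76 m^2
q = P / A = 905 / 5.76
= 157.1181 kPa

157.1181 kPa


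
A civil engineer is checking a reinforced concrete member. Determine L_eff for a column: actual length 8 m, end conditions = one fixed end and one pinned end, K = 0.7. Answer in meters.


L_eff = K * L
= 0.7 * 8
= 5.6 m

5.6 m


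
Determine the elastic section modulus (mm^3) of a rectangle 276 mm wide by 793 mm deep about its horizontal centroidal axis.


S = b * h^2 / 6
= 276 * 793^2 / 6
= 276 * 628849 / 6
= 28927054.0 mm^3

28927054.0 mm^3


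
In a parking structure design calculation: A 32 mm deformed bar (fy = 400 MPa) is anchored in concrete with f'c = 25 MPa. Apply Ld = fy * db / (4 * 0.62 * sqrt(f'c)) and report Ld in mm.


Ld = (fy * db) / (4 * 0.62 * sqrt(f'c))
= (400 * 32) / (4 * 0.62 * sqrt(25))
= 12800 / 12.4
= 1032.26 mm

1032.26 mm


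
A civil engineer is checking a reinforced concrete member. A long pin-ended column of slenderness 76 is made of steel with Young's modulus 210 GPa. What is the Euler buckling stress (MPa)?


sigma_cr = pi^2 * E / lambda^2
= 9.8696 * 210000.0 / 76^2
= 9.8696 * 210000.0 / 5776
= 358.8326 MPa

358.8326 MPa


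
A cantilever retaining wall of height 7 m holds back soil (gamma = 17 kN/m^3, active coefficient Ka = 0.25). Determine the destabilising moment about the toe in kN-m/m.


Pa = 0.5 * Ka * gamma * H^2
= 0.5 * 0.25 * 17 * 7^2
= 104.125 kN/m
Arm = H / 3 = 7 / 3 = 2.3333 m
Mo = Pa * arm = Pa * H / 3 = 104.125 * 7 / 3 = 242.9583 kN-m/m

242.9583 kN-m/m


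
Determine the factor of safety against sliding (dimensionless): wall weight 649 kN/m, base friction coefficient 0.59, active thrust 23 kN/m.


Resisting force = mu * W = 0.59 * 649 = 382.91 kN/m
FOS = Resisting / Driving = 382.91 / 23
= 16.6483 (dimensionless)

16.6483 (dimensionless)


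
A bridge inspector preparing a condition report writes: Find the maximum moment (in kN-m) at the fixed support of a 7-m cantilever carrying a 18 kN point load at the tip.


For a cantilever with a point load at the free end:
M_max = P * L = 18 * 7 = 126 kN-m

126 kN-m


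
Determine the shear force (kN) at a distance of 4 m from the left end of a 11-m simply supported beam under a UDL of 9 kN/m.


R_A = w * L / 2 = 9 * 11 / 2 = 49.5 kN
V(x) = R_A - w * x = 49.5 - 9 * 4
= 13.5 kN

13.5 kN


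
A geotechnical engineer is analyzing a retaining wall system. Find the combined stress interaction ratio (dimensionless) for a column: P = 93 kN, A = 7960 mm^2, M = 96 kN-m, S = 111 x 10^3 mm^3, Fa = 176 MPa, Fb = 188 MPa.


f_a = P / A = 93000.0 / 7960 = 11.6834 MPa
f_b = M / S = 96000000.0 / 111000.0 = 864.8649 MPa
Ratio = f_a / Fa + f_b / Fb
= 11.6834 / 176 + 864.8649 / 188
= 4.6667 (dimensionless)

4.6667 (dimensionless)


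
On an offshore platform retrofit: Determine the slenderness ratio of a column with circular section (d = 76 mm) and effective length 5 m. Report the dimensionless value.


Radius of gyration r = d / 4 = 76 / 4 = 19.0 mm
L_eff = 5000.0 mm
Slenderness ratio = L / r = 5000.0 / 19.0 = 263.16 (dimensionless)

263.16 (dimensionless)


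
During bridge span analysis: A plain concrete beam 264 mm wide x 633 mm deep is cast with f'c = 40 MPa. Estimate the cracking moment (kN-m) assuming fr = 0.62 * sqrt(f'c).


fr = 0.62 * sqrt(40) = 0.62 * 6.3246 = 3.9212 MPa
I = 264 * 633^3 / 12 = 5579995014.0 mm^4
y_t = 316.5 mm
M_cr = fr * I / y_t = 3.9212 * 5579995014.0 / 316.5 N-mm
= 69.1324 kN-m

69.1324 kN-m


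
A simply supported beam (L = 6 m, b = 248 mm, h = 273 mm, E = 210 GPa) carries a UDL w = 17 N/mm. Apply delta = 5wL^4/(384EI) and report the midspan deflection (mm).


I = 248 * 273^3 / 12 = 420492618.0 mm^4
L = 6000.0 mm, w = 17 N/mm, E = 210000.0 MPa
delta = 5 * w * L^4 / (384 * E * I)
= 5 * 17 * 6000.0^4 / (384 * 210000.0 * 420492618.0)
= 3.2487 mm

3.2487 mm


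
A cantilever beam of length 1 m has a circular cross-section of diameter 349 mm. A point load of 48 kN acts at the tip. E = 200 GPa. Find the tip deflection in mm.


I = pi * d^4 / 64 = pi * 349^4 / 64 = 728235098.33 mm^4
L = 1000.0 mm, P = 48000.0 N, E = 200000.0 MPa
delta = P * L^3 / (3 * E * I)
= 48000.0 * 1000.0^3 / (3 * 200000.0 * 728235098.33)
= 0.1099 mm

0.1099 mm


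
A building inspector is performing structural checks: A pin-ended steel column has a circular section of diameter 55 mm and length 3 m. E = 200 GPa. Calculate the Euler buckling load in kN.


I = pi * d^4 / 64 = 449180.25 mm^4
L = 3000.0 mm
P_cr = pi^2 * E * I / L^2
= 9.8696 * 200000.0 * 449180.25 / 3000.0^2
= 98516.25 N = 98.5163 kN

98.5163 kN


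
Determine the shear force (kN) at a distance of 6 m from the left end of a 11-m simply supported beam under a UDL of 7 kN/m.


R_A = w * L / 2 = 7 * 11 / 2 = 38.5 kN
V(x) = R_A - w * x = 38.5 - 7 * 6
= -3.5 kN

-3.5 kN


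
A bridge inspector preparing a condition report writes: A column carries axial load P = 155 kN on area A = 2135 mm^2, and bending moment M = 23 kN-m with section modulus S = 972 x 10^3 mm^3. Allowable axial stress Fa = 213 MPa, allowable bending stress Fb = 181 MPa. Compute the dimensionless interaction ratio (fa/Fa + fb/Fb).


f_a = P / A = 155000.0 / 2135 = 72.5995 MPa
f_b = M / S = 23000000.0 / 972000.0 = 23.6626 MPa
Ratio = f_a / Fa + f_b / Fb
= 72.5995 / 213 + 23.6626 / 181
= 0.4716 (dimensionless)

0.4716 (dimensionless)


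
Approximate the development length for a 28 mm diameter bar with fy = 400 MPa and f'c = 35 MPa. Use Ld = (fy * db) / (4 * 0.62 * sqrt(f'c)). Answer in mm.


Ld = (fy * db) / (4 * 0.62 * sqrt(f'c))
= (400 * 28) / (4 * 0.62 * sqrt(35))
= 11200 / 14.6719
= 763.37 mm

763.37 mm


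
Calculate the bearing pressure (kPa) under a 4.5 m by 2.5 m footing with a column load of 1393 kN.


A = 4.5 * 2.5 = 11.25 m^2
q = P / A = 1393 / 11.25
= 123.8222 kPa

123.8222 kPa


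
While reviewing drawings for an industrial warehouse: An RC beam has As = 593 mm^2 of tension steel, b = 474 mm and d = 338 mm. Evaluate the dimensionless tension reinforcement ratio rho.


rho = As / (b * d)
= 593 / (474 * 338)
= 593 / 160212
= 0.003701 (dimensionless)

0.003701 (dimensionless)


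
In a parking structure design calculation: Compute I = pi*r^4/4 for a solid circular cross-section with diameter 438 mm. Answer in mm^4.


r = d / 2 = 438 / 2 = 219.0 mm
I = pi * r^4 / 4 = pi * 219.0^4 / 4
= 1806618032.33 mm^4

1806618032.33 mm^4


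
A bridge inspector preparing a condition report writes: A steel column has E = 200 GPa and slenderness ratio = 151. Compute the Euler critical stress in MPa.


sigma_cr = pi^2 * E / lambda^2
= 9.8696 * 200000.0 / 151^2
= 9.8696 * 200000.0 / 22801
= 86.5717 MPa

86.5717 MPa


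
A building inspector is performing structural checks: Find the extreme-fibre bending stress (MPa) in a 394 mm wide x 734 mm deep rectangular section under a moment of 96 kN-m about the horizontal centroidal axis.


I = b * h^3 / 12 = 394 * 734^3 / 12 = 12983840014.67 mm^4
y = h / 2 = 734 / 2 = 367.0 mm
M = 96 kN-m = 96000000.0 N-mm
sigma = M * y / I = 96000000.0 * 367.0 / 12983840014.67
= 2.71 MPa

2.71 MPa


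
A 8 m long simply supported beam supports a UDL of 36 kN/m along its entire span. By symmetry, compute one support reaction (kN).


Total load = w * L = 36 * 8 = 288 kN
By symmetry, each reaction R = total / 2 = 288 / 2 = 144.0 kN

144.0 kN


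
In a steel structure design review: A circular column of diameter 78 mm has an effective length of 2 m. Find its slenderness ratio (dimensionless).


Radius of gyration r = d / 4 = 78 / 4 = 19.5 mm
L_eff = 2000.0 mm
Slenderness ratio = L / r = 2000.0 / 19.5 = 102.56 (dimensionless)

102.56 (dimensionless)


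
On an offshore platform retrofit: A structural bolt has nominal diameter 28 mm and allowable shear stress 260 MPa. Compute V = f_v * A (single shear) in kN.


A = pi * d^2 / 4 = pi * 28^2 / 4 = 615.7522 mm^2
V = f_v * A / 1000 = 260 * 615.7522 / 1000
= 160.0956 kN

160.0956 kN


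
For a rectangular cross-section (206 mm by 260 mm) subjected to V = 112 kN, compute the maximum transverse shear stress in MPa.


A = b * h = 206 * 260 = 53560 mm^2
V = 112 kN = 112000.0 N
tau_max = 1.5 * V / A = 1.5 * 112000.0 / 53560
= 3.1367 MPa

3.1367 MPa


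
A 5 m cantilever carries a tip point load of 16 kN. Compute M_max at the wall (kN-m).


For a cantilever with a point load at the free end:
M_max = P * L = 16 * 5 = 80 kN-m

80 kN-m


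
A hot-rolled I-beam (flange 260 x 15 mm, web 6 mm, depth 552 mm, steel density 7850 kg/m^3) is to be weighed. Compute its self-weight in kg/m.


A_flanges = 2 * 260 * 15 = 7800 mm^2
A_web = (552 - 2 * 15) * 6 = 3132 mm^2
A_total = 7800 + 3132 = 10932 mm^2 = 0.010932 m^2
Weight = rho * A = 7850 * 0.010932 = 85.8162 kg/m

85.8162 kg/m


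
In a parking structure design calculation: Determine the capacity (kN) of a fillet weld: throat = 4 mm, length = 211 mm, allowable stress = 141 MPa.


Strength = throat * length * allowable stress
= 4 * 211 * 141 N
= 119004 N
= 119.0 kN

119.0 kN


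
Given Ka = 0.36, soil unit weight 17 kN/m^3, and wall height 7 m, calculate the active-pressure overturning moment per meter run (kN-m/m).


Pa = 0.5 * Ka * gamma * H^2
= 0.5 * 0.36 * 17 * 7^2
= 149.94 kN/m
Arm = H / 3 = 7 / 3 = 2.3333 m
Mo = Pa * arm = Pa * H / 3 = 149.94 * 7 / 3 = 349.86 kN-m/m

349.86 kN-m/m


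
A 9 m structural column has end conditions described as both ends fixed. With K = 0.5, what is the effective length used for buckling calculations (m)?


L_eff = K * L
= 0.5 * 9
= 4.5 m

4.5 m


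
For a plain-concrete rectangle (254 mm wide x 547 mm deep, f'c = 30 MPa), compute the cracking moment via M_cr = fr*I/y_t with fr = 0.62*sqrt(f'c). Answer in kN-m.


fr = 0.62 * sqrt(30) = 0.62 * 5.4772 = 3.3959 MPa
I = 254 * 547^3 / 12 = 3464291670.17 mm^4
y_t = 273.5 mm
M_cr = fr * I / y_t = 3.3959 * 3464291670.17 / 273.5 N-mm
= 43.014 kN-m

43.014 kN-m


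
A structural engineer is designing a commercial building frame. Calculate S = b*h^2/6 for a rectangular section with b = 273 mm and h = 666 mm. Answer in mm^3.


S = b * h^2 / 6
= 273 * 666^2 / 6
= 273 * 443556 / 6
= 20181798.0 mm^3

20181798.0 mm^3


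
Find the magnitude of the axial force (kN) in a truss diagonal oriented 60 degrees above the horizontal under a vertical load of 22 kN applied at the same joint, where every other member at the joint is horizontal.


At the joint, only the diagonal has a vertical component, so vertical equilibrium gives:
F * sin(60) = 22
F = 22 / sin(60)
= 22 / 0.866025
= 25.4 kN

25.4 kN


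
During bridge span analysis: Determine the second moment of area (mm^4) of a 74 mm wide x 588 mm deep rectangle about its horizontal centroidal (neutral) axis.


I = b * h^3 / 12
= 74 * 588^3 / 12
= 74 * 203297472 / 12
= 1253667744.0 mm^4

1253667744.0 mm^4


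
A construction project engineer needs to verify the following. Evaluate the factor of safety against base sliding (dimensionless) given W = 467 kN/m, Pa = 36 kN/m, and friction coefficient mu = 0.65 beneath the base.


Resisting force = mu * W = 0.65 * 467 = 303.55 kN/m
FOS = Resisting / Driving = 303.55 / 36
= 8.4319 (dimensionless)

8.4319 (dimensionless)


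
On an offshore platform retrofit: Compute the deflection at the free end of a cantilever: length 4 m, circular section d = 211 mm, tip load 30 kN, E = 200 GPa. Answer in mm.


I = pi * d^4 / 64 = pi * 211^4 / 64 = 97297060.54 mm^4
L = 4000.0 mm, P = 30000.0 N, E = 200000.0 MPa
delta = P * L^3 / (3 * E * I)
= 30000.0 * 4000.0^3 / (3 * 200000.0 * 97297060.54)
= 32.889 mm

32.889 mm


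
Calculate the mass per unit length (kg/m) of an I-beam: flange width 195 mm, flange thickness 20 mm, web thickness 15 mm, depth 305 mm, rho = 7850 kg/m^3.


A_flanges = 2 * 195 * 20 = 7800 mm^2
A_web = (305 - 2 * 20) * 15 = 3975 mm^2
A_total = 7800 + 3975 = 11775 mm^2 = 0.011775 m^2
Weight = rho * A = 7850 * 0.011775 = 92.4338 kg/m

92.4338 kg/m


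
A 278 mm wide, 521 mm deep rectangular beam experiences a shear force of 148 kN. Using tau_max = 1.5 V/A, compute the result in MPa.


A = b * h = 278 * 521 = 144838 mm^2
V = 148 kN = 148000.0 N
tau_max = 1.5 * V / A = 1.5 * 148000.0 / 144838
= 1.5327 MPa

1.5327 MPa


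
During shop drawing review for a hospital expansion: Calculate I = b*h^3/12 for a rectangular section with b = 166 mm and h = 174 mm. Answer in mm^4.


I = b * h^3 / 12
= 166 * 174^3 / 12
= 166 * 5268024 / 12
= 72874332.0 mm^4

72874332.0 mm^4


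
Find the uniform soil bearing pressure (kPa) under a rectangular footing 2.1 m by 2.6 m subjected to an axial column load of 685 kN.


A = 2.1 * 2.6 = 5.46 m^2
q = P / A = 685 / 5.46
= 125.4579 kPa

125.4579 kPa


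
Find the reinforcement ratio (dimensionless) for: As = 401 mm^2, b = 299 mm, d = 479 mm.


rho = As / (b * d)
= 401 / (299 * 479)
= 401 / 143221
= 0.0028 (dimensionless)

0.0028 (dimensionless)


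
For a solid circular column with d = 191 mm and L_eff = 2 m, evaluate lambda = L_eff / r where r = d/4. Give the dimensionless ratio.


Radius of gyration r = d / 4 = 191 / 4 = 47.75 mm
L_eff = 2000.0 mm
Slenderness ratio = L / r = 2000.0 / 47.75 = 41.88 (dimensionless)

41.88 (dimensionless)


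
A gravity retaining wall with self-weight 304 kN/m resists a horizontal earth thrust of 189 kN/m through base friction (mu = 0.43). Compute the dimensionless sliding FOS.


Resisting force = mu * W = 0.43 * 304 = 130.72 kN/m
FOS = Resisting / Driving = 130.72 / 189
= 0.6916 (dimensionless)

0.6916 (dimensionless)


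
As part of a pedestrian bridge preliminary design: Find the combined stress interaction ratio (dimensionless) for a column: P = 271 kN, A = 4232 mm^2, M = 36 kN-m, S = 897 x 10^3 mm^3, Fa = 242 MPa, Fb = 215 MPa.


f_a = P / A = 271000.0 / 4232 = 64.0359 MPa
f_b = M / S = 36000000.0 / 897000.0 = 40.1338 MPa
Ratio = f_a / Fa + f_b / Fb
= 64.0359 / 242 + 40.1338 / 215
= 0.4513 (dimensionless)

0.4513 (dimensionless)


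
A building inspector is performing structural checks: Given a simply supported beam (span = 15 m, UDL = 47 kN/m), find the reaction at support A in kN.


Total load = w * L = 47 * 15 = 705 kN
By symmetry, each reaction R = total / 2 = 705 / 2 = 352.5 kN

352.5 kN


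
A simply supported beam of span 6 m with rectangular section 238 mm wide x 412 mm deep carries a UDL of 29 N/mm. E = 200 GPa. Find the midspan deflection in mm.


I = 238 * 412^3 / 12 = 1387034805.33 mm^4
L = 6000.0 mm, w = 29 N/mm, E = 200000.0 MPa
delta = 5 * w * L^4 / (384 * E * I)
= 5 * 29 * 6000.0^4 / (384 * 200000.0 * 1387034805.33)
= 1.7641 mm

1.7641 mm


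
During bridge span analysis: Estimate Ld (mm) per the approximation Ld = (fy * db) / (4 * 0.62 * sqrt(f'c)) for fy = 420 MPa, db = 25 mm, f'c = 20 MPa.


Ld = (fy * db) / (4 * 0.62 * sqrt(f'c))
= (420 * 25) / (4 * 0.62 * sqrt(20))
= 10500 / 11.0909
= 946.72 mm

946.72 mm


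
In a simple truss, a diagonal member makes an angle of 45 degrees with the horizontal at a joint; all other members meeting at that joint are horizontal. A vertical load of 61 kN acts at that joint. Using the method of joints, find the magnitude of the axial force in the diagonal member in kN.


At the joint, only the diagonal has a vertical component, so vertical equilibrium gives:
F * sin(45) = 61
F = 61 / sin(45)
= 61 / 0.707107
= 86.27 kN

86.27 kN


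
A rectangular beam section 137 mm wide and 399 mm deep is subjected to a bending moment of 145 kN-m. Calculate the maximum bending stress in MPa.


I = b * h^3 / 12 = 137 * 399^3 / 12 = 725200355.25 mm^4
y = h / 2 = 399 / 2 = 199.5 mm
M = 145 kN-m = 145000000.0 N-mm
sigma = M * y / I = 145000000.0 * 199.5 / 725200355.25
= 39.89 MPa

39.89 MPa


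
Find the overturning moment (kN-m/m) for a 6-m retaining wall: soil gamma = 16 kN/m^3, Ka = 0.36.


Pa = 0.5 * Ka * gamma * H^2
= 0.5 * 0.36 * 16 * 6^2
= 103.68 kN/m
Arm = H / 3 = 6 / 3 = 2.0 m
Mo = Pa * arm = Pa * H / 3 = 103.68 * 6 / 3 = 207.36 kN-m/m

207.36 kN-m/m


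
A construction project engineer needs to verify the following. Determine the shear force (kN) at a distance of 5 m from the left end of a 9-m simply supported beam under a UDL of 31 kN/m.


R_A = w * L / 2 = 31 * 9 / 2 = 139.5 kN
V(x) = R_A - w * x = 139.5 - 31 * 5
= -15.5 kN

-15.5 kN
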